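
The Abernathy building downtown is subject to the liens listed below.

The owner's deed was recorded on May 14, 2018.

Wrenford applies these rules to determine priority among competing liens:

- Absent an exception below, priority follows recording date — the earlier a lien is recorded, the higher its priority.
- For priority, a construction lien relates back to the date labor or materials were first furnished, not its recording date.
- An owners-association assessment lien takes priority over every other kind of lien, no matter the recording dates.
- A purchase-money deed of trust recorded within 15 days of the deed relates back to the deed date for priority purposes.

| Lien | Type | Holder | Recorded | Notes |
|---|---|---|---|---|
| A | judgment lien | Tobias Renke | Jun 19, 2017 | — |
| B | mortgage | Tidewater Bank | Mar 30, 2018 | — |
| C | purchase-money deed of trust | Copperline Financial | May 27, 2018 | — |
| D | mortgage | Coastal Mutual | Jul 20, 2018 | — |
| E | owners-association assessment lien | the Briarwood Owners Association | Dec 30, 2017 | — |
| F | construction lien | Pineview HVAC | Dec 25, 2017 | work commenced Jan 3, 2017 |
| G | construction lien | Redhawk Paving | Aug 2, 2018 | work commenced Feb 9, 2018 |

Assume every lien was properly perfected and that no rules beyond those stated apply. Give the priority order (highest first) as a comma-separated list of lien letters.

E, F, A, G, B, C, D

Effective dates after the stated exceptions: C's effective date is the deed date, May 14, 2018; F relates back to Jan 3, 2017 (work commenced); G's effective date is Feb 9, 2018, when work began.
E is an owners-association assessment lien and takes priority over every other lien.
Remaining liens by effective date: F (Jan 3, 2017), A (Jun 19, 2017), G (Feb 9, 2018), B (Mar 30, 2018), C (May 14, 2018), D (Jul 20, 2018).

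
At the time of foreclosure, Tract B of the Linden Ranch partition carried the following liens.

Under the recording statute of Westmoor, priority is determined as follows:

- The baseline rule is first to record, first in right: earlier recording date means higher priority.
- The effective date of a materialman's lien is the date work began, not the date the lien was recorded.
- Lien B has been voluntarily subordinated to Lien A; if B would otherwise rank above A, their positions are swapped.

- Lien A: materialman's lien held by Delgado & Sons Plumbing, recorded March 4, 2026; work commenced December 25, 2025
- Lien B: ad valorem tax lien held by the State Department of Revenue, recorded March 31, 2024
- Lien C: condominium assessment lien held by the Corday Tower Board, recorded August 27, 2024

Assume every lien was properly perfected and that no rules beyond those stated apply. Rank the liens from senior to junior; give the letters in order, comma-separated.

A, C, B

Effective dates: A relates back to December 25, 2025 (work commenced).
By effective date, earliest first: B (March 31, 2024), C (August 27, 2024), A (December 25, 2025).
B is senior to A before the subordination, so the two trade places.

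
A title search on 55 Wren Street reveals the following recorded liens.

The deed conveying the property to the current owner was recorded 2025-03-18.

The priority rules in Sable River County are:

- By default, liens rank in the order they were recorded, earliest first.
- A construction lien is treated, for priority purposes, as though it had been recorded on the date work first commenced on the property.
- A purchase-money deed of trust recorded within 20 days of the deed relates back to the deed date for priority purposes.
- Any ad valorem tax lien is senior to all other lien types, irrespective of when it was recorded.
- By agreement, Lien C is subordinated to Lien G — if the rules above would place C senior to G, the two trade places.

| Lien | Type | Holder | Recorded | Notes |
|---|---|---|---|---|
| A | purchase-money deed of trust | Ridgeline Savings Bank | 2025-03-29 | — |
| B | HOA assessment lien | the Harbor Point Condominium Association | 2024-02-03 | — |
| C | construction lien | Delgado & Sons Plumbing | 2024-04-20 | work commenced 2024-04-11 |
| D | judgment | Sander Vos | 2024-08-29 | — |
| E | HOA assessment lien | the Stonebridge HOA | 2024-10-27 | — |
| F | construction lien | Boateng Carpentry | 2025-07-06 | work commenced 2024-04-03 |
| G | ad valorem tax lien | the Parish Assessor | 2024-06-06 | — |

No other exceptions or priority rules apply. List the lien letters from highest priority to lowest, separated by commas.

G, B, F, C, D, E, A

First, effective dates: A relates back to the deed date 2025-03-18; C is treated as recorded 2024-04-11, the work-commencement date; F's effective date is 2024-04-03, when work began.
As an ad valorem tax lien, G is senior to every other lien.
Remaining liens by effective date: B (2024-02-03), F (2024-04-03), C (2024-04-11), D (2024-08-29), E (2024-10-27), A (2025-03-18).
Since C is not senior to G, the subordination leaves the order unchanged.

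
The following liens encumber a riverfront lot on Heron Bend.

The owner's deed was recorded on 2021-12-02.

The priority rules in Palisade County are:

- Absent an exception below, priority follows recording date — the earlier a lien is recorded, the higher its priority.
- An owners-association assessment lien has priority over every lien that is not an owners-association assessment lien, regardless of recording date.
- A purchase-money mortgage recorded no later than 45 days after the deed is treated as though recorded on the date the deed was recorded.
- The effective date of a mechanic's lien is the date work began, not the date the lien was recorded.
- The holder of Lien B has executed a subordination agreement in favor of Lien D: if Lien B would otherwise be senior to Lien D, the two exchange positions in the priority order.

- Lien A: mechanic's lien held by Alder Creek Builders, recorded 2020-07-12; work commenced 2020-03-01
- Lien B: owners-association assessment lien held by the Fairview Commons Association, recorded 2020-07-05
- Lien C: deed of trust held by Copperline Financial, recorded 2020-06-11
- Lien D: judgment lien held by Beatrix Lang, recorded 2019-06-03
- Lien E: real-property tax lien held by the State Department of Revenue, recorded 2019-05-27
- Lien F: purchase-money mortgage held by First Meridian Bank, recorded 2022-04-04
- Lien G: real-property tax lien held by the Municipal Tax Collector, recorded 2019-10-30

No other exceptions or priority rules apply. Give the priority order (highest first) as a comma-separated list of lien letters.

D, E, B, G, A, C, F

First, effective dates: A's effective date is 2020-03-01, when work began; F was recorded 123 days after the deed — beyond 45 days — so no relation-back applies.
As an owners-association assessment lien, B is senior to every other lien.
The other liens, earliest effective date first: E (2019-05-27), D (2019-06-03), G (2019-10-30), A (2020-03-01), C (2020-06-11), F (2022-04-04).
Because B would otherwise rank above D, the subordination swaps them.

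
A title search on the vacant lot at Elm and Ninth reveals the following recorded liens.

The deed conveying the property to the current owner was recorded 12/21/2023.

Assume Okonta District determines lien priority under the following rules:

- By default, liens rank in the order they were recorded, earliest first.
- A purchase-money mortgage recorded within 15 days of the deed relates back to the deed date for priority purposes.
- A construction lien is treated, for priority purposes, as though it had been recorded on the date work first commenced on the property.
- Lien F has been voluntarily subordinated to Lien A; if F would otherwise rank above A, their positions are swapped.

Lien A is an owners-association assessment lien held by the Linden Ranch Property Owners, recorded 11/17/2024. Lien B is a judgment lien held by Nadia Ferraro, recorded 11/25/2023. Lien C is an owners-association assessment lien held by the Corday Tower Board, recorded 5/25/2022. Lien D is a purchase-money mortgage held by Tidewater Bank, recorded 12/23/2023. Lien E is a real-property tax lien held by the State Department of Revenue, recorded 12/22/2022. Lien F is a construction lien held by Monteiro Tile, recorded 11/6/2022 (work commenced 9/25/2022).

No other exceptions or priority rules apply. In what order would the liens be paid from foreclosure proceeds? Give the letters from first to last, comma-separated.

C, A, E, B, D, F

Effective dates: D was recorded within the 15-day window, so its effective date is the deed date 12/21/2023; F's effective date is 9/25/2022, when work began.
By effective date: C (5/25/2022), F (9/25/2022), E (12/22/2022), B (11/25/2023), D (12/21/2023), A (11/17/2024).
F would otherwise be senior to A, so under the subordination agreement F and A exchange positions.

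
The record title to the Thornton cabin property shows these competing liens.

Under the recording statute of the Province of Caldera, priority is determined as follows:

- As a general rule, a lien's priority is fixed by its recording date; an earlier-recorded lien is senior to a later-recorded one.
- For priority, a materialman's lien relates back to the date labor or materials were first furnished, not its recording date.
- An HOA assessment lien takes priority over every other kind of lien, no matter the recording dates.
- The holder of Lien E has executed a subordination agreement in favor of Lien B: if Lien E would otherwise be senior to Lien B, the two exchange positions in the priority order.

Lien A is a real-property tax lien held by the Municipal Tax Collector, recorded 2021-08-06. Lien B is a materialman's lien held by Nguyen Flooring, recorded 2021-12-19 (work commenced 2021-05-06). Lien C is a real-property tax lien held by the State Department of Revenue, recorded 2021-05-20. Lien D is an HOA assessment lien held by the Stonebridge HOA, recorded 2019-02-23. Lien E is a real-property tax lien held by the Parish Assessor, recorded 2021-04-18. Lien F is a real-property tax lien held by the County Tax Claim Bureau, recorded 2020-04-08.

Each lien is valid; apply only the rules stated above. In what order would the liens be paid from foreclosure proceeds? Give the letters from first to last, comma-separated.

Effective dates after the stated exceptions: B is treated as recorded 2021-05-06, the work-commencement date.
D is an HOA assessment lien, so it outranks all other liens regardless of date.
The other liens, earliest effective date first: F (2020-04-08), E (2021-04-18), B (2021-05-06), C (2021-05-20), A (2021-08-06).
Because E would otherwise rank above B, the subordination swaps them.

D, F, B, E, C, A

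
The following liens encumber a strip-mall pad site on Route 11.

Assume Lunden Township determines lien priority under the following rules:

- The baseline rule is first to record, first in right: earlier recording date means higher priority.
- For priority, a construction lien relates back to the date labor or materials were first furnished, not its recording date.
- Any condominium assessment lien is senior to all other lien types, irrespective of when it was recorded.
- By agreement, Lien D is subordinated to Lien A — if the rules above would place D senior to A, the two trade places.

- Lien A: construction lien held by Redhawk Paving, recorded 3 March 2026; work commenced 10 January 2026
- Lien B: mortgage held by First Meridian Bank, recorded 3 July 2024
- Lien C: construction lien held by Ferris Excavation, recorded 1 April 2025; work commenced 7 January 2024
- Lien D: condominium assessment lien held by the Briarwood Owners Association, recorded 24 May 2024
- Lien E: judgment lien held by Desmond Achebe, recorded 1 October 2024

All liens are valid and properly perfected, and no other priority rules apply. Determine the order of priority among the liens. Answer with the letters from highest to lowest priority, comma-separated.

First, effective dates: A is treated as recorded 10 January 2026, the work-commencement date; C's effective date is 7 January 2024, when work began.
D is a condominium assessment lien and takes priority over every other lien.
Ordering the rest by effective date: C (7 January 2024), B (3 July 2024), E (1 October 2024), A (10 January 2026).
D is senior to A before the subordination, so the two trade places.

A, C, B, E, D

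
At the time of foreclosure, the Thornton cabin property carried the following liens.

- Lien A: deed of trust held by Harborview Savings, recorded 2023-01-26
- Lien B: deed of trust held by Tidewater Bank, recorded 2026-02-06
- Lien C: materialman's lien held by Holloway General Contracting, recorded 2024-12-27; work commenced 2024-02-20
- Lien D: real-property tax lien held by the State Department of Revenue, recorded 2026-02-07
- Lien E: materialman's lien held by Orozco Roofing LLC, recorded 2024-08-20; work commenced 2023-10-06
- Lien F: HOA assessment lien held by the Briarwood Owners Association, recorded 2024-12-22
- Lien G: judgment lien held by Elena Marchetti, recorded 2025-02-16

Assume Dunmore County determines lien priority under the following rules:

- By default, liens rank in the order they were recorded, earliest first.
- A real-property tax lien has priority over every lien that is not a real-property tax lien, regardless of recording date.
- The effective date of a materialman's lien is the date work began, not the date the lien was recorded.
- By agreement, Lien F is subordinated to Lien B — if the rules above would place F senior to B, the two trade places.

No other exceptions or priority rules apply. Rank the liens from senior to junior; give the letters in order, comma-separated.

D, A, E, C, B, G, F

Effective dates after the stated exceptions: C's effective date is 2024-02-20, when work began; E relates back to 2023-10-06 (work commenced).
D, as a real-property tax lien, has superpriority and ranks first.
Remaining liens by effective date: A (2023-01-26), E (2023-10-06), C (2024-02-20), F (2024-12-22), G (2025-02-16), B (2026-02-06).
F is senior to B before the subordination, so the two trade places.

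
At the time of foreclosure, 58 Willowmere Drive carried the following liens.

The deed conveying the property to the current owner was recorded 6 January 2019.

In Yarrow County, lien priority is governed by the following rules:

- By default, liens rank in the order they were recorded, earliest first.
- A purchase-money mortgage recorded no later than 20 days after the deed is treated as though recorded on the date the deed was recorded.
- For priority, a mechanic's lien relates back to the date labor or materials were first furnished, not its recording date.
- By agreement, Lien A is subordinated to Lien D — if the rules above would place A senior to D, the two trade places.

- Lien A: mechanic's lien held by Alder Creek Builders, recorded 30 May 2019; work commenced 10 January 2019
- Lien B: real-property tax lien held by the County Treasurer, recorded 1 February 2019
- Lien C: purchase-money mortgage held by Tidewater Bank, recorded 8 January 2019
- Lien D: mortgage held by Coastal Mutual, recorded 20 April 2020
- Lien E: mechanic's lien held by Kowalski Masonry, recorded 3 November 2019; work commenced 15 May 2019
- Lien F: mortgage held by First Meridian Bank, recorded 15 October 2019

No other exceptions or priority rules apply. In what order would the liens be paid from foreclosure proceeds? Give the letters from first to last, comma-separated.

First, effective dates: A is treated as recorded 10 January 2019, the work-commencement date; C was recorded within the 20-day window, so its effective date is the deed date 6 January 2019; E is treated as recorded 15 May 2019, the work-commencement date.
Ordering by effective date: C (6 January 2019), A (10 January 2019), B (1 February 2019), E (15 May 2019), F (15 October 2019), D (20 April 2020).
A would otherwise be senior to D, so under the subordination agreement A and D exchange positions.

C, D, B, E, F, A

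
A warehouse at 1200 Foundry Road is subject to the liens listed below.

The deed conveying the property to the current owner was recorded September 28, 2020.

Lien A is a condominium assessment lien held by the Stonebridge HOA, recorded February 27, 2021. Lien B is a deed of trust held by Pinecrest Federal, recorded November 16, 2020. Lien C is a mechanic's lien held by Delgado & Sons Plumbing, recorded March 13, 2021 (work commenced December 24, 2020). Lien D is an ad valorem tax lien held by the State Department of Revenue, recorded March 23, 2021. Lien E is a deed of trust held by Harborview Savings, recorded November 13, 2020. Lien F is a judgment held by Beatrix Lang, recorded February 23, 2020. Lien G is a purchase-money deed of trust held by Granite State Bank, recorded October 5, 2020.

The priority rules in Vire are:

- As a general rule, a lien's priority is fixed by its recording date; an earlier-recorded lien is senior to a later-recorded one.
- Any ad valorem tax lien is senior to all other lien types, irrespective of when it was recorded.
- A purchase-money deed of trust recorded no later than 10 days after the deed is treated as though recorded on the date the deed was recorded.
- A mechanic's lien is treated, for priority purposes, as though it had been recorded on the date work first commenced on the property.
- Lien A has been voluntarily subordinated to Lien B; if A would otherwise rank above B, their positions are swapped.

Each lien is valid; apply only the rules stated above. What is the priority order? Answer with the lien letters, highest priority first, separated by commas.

D, F, G, E, B, C, A

First, effective dates: C's effective date is December 24, 2020, when work began; G's effective date is the deed date, September 28, 2020.
D is an ad valorem tax lien, so it outranks all other liens regardless of date.
The other liens, earliest effective date first: F (February 23, 2020), G (September 28, 2020), E (November 13, 2020), B (November 16, 2020), C (December 24, 2020), A (February 27, 2021).
A already ranks below B; the subordination has no effect.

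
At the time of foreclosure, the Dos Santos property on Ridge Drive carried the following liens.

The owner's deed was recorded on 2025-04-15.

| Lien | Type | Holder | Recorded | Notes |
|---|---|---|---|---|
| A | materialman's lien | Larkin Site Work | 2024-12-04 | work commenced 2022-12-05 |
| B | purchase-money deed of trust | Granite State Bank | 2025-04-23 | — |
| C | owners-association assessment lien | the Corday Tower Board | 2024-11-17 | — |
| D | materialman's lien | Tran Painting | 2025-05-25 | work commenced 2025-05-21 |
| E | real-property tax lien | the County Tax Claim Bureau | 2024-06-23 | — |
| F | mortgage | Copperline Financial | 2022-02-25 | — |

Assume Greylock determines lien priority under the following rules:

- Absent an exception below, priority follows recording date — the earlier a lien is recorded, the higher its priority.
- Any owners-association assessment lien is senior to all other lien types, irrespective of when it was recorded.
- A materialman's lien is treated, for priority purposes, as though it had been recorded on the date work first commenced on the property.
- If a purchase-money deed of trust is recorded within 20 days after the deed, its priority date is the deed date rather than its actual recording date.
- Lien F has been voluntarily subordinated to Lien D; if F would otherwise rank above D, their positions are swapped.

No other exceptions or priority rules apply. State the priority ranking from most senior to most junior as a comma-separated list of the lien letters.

C, D, A, E, B, F

Effective dates: A is treated as recorded 2022-12-05, the work-commencement date; B's effective date is the deed date, 2025-04-15; D is treated as recorded 2025-05-21, the work-commencement date.
C is an owners-association assessment lien, so it outranks all other liens regardless of date.
Remaining liens by effective date: F (2022-02-25), A (2022-12-05), E (2024-06-23), B (2025-04-15), D (2025-05-21).
F is senior to D before the subordination, so the two trade places.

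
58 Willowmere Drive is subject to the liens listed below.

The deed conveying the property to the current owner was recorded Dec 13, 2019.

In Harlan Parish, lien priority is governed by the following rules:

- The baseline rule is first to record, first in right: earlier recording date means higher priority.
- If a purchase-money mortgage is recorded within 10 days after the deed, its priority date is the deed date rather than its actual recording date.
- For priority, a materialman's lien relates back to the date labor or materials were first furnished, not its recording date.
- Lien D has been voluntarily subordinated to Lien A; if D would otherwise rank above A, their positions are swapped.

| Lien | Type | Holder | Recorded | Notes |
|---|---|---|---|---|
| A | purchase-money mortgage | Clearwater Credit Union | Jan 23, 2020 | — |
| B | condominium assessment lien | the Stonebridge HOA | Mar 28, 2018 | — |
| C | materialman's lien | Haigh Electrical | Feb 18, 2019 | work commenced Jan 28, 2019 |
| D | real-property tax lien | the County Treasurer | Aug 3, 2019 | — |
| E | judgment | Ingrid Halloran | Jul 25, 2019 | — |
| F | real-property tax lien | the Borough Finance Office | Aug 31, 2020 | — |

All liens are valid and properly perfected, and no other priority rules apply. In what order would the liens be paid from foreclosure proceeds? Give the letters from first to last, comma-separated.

B, C, E, A, D, F

Adjusting effective dates: A was recorded 41 days after the deed — beyond 10 days — so no relation-back applies; C's effective date is Jan 28, 2019, when work began.
By effective date: B (Mar 28, 2018), C (Jan 28, 2019), E (Jul 25, 2019), D (Aug 3, 2019), A (Jan 23, 2020), F (Aug 31, 2020).
D would otherwise be senior to A, so under the subordination agreement D and A exchange positions.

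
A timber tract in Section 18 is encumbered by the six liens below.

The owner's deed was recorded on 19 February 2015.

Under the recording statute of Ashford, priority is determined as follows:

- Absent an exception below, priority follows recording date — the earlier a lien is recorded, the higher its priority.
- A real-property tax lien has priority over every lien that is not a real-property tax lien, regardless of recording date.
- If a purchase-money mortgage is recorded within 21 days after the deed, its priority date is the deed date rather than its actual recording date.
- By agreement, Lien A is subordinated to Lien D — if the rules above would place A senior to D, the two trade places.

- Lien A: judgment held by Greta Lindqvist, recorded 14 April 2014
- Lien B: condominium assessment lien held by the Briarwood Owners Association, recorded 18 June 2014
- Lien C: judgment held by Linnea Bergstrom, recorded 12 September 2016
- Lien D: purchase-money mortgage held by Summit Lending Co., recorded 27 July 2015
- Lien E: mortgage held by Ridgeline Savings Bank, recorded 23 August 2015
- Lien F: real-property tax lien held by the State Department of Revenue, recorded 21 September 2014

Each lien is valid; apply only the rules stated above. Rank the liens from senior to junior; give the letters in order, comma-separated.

F, D, B, A, E, C

Adjusting effective dates: D was recorded 158 days after the deed, outside the 21-day window, so it keeps its recording date.
As a real-property tax lien, F is senior to every other lien.
Ordering the rest by effective date: A (14 April 2014), B (18 June 2014), D (27 July 2015), E (23 August 2015), C (12 September 2016).
Because A would otherwise rank above D, the subordination swaps them.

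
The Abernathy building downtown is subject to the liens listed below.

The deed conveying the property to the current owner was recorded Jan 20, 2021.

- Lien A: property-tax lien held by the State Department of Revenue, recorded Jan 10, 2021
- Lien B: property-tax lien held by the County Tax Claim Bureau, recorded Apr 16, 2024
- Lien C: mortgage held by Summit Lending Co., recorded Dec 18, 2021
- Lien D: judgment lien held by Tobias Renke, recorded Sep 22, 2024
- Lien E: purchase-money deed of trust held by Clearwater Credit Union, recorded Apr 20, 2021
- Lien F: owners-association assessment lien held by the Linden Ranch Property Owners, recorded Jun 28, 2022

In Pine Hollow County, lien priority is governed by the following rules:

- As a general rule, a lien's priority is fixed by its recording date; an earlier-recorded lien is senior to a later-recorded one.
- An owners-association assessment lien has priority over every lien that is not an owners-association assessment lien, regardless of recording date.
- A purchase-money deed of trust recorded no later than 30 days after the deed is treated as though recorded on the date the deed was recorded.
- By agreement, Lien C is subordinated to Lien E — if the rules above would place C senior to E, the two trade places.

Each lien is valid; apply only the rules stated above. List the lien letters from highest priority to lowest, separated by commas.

First, effective dates: E was recorded 90 days after the deed — beyond 30 days — so no relation-back applies.
F is an owners-association assessment lien, so it outranks all other liens regardless of date.
Ordering the rest by effective date: A (Jan 10, 2021), E (Apr 20, 2021), C (Dec 18, 2021), B (Apr 16, 2024), D (Sep 22, 2024).
C already ranks below E; the subordination has no effect.

F, A, E, C, B, D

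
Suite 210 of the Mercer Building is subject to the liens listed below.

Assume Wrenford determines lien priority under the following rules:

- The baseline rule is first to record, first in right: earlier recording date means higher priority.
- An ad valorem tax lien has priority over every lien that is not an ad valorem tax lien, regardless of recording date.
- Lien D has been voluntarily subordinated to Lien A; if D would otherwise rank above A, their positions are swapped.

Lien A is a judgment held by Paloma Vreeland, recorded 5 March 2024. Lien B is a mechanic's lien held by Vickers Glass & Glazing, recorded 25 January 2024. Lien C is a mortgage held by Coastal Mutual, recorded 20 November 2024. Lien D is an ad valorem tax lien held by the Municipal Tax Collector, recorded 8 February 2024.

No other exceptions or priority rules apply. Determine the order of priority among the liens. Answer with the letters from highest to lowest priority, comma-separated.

A, B, D, C

D is an ad valorem tax lien, so it outranks all other liens regardless of date.
The other liens, earliest effective date first: B (25 January 2024), A (5 March 2024), C (20 November 2024).
The subordination applies — D was senior to A — so D and A swap.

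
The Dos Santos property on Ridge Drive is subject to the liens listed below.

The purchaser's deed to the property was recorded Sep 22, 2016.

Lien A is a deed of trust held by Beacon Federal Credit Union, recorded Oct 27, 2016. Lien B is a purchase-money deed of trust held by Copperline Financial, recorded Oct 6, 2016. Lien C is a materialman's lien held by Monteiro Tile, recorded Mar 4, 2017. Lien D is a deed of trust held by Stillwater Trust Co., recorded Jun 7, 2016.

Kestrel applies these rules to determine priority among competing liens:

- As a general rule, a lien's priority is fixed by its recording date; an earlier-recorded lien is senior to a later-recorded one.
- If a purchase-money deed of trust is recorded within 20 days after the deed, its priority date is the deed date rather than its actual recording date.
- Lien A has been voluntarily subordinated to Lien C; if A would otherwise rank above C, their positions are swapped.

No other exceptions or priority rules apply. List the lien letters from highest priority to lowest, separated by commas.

Effective dates: B relates back to the deed date Sep 22, 2016.
By effective date, earliest first: D (Jun 7, 2016), B (Sep 22, 2016), A (Oct 27, 2016), C (Mar 4, 2017).
The subordination applies — A was senior to C — so A and C swap.

D, B, C, A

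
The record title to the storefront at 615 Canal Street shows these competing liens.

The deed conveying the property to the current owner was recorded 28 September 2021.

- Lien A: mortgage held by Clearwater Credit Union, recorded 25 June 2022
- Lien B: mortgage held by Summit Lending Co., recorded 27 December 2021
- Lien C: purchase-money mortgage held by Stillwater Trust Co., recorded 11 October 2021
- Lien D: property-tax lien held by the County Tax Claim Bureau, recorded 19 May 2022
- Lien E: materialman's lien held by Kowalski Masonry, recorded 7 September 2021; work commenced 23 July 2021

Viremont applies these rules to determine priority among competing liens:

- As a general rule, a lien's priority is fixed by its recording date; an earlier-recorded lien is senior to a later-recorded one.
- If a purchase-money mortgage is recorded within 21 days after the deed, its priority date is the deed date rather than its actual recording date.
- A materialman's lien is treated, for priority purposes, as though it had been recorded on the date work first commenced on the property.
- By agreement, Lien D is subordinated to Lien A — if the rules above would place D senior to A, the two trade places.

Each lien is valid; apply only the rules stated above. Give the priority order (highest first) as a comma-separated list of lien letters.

Effective dates after the stated exceptions: C's effective date is the deed date, 28 September 2021; E is treated as recorded 23 July 2021, the work-commencement date.
Sorted by effective date: E (23 July 2021), C (28 September 2021), B (27 December 2021), D (19 May 2022), A (25 June 2022).
Because D would otherwise rank above A, the subordination swaps them.

E, C, B, A, D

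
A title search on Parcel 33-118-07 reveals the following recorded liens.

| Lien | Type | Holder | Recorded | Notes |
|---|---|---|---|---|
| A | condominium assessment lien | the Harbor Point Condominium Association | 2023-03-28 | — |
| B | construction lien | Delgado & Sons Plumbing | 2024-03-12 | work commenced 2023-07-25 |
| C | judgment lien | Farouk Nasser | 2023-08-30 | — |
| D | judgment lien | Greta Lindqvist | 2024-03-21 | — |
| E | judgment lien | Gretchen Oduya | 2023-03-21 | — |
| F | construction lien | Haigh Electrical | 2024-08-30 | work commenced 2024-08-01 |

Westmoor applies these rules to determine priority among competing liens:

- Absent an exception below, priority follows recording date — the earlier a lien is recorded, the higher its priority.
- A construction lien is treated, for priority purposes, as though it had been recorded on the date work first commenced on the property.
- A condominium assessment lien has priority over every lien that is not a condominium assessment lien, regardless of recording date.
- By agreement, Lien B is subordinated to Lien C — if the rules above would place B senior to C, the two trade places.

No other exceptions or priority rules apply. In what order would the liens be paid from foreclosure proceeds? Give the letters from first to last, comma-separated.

A, E, C, B, D, F

Effective dates: B's effective date is 2023-07-25, when work began; F's effective date is 2024-08-01, when work began.
As a condominium assessment lien, A is senior to every other lien.
The other liens, earliest effective date first: E (2023-03-21), B (2023-07-25), C (2023-08-30), D (2024-03-21), F (2024-08-01).
Because B would otherwise rank above C, the subordination swaps them.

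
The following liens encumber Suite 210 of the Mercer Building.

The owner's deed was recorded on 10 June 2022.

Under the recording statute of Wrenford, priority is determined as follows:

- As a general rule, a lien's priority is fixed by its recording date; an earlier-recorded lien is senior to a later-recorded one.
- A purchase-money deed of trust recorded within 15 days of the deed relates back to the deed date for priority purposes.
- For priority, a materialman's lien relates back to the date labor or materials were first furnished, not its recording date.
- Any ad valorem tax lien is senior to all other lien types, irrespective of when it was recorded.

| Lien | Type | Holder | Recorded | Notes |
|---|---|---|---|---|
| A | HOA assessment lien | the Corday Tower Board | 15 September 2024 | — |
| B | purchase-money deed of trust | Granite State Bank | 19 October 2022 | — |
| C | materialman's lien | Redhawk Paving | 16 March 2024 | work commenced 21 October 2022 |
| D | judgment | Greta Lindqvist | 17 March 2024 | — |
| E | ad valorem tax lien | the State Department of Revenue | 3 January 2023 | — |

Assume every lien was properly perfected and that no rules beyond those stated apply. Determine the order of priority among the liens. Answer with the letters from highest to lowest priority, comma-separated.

Effective dates after the stated exceptions: B was recorded 131 days after the deed — beyond 15 days — so no relation-back applies; C is treated as recorded 21 October 2022, the work-commencement date.
E is an ad valorem tax lien and takes priority over every other lien.
Ordering the rest by effective date: B (19 October 2022), C (21 October 2022), D (17 March 2024), A (15 September 2024).

E, B, C, D, A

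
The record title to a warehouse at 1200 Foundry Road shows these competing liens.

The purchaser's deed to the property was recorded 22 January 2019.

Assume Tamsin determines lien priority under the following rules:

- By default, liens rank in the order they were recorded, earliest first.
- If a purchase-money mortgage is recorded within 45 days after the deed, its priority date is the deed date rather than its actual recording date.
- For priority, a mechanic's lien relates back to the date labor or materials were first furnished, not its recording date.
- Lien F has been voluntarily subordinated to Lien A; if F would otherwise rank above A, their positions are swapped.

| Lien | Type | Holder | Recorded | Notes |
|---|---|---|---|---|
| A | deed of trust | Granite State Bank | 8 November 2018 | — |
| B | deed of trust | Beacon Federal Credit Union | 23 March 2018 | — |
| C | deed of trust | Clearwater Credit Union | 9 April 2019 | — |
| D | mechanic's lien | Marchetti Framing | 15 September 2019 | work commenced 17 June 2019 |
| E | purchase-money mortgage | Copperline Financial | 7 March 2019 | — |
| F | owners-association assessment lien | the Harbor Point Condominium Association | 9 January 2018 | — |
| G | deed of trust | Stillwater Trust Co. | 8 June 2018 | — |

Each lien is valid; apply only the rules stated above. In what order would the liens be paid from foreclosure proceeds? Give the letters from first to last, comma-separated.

A, B, G, F, E, C, D

Effective dates: D relates back to 17 June 2019 (work commenced); E relates back to the deed date 22 January 2019.
Ordering by effective date: F (9 January 2018), B (23 March 2018), G (8 June 2018), A (8 November 2018), E (22 January 2019), C (9 April 2019), D (17 June 2019).
F would otherwise be senior to A, so under the subordination agreement F and A exchange positions.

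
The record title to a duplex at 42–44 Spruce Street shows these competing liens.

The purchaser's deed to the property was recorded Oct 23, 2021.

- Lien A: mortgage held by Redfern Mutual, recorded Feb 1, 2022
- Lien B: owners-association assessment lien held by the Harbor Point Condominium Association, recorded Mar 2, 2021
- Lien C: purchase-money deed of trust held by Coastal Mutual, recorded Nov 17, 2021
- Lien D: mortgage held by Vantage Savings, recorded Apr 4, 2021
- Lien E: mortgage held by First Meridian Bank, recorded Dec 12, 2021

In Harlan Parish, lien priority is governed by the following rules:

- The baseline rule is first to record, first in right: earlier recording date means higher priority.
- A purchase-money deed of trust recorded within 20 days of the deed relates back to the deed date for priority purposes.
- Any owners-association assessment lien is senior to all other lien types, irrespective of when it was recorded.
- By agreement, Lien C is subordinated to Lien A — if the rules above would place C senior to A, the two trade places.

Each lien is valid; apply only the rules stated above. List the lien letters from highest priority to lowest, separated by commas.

B, D, A, E, C

First, effective dates: C was recorded 25 days after the deed, outside the 20-day window, so it keeps its recording date.
B is an owners-association assessment lien, so it outranks all other liens regardless of date.
The other liens, earliest effective date first: D (Apr 4, 2021), C (Nov 17, 2021), E (Dec 12, 2021), A (Feb 1, 2022).
C is senior to A before the subordination, so the two trade places.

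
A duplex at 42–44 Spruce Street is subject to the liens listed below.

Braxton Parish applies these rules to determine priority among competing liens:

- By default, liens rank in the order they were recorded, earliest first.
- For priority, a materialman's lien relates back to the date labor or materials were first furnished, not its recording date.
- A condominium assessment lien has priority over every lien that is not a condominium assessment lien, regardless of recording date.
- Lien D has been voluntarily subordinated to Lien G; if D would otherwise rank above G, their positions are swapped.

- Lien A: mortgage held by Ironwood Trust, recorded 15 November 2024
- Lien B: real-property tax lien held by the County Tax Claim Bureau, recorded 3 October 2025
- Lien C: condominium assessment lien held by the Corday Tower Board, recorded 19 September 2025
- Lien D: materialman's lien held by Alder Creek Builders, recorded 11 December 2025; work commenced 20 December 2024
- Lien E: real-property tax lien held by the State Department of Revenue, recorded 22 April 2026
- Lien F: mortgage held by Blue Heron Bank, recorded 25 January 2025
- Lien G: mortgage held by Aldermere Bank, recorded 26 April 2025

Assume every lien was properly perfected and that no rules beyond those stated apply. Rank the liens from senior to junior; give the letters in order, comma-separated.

C, A, G, F, D, B, E

Effective dates after the stated exceptions: D is treated as recorded 20 December 2024, the work-commencement date.
C, as a condominium assessment lien, has superpriority and ranks first.
Ordering the rest by effective date: A (15 November 2024), D (20 December 2024), F (25 January 2025), G (26 April 2025), B (3 October 2025), E (22 April 2026).
Because D would otherwise rank above G, the subordination swaps them.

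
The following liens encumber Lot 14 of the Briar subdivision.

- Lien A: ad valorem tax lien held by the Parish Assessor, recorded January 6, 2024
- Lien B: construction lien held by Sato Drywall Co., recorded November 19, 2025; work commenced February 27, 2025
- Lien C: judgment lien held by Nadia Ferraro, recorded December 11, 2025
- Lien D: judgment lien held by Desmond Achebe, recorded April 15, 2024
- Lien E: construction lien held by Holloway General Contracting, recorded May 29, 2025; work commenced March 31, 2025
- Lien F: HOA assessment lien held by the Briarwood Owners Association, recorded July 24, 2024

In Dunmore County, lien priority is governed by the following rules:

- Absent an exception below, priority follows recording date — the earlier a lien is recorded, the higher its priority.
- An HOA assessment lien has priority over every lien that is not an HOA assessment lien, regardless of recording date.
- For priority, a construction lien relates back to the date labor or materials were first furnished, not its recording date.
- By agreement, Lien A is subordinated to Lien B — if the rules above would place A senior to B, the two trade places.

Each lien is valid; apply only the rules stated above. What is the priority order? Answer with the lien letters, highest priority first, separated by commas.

Effective dates after the stated exceptions: B relates back to February 27, 2025 (work commenced); E's effective date is March 31, 2025, when work began.
F, as an HOA assessment lien, has superpriority and ranks first.
Ordering the rest by effective date: A (January 6, 2024), D (April 15, 2024), B (February 27, 2025), E (March 31, 2025), C (December 11, 2025).
A is senior to B before the subordination, so the two trade places.

F, B, D, A, E, C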